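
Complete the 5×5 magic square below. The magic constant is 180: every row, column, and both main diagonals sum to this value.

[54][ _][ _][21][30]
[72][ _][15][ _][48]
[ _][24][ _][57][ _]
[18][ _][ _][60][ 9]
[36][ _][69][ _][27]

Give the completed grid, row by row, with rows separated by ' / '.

54 63 12 21 30 / 72 6 15 39 48 / 0 24 33 57 66 / 18 42 51 60 9 / 36 45 69 3 27

Column 1 must total 180; the given cells sum to 180, so (3,1) = 0.
The remaining cell in column 5 is (3,5) = 180 − 114 = 66.
The remaining cell in row 3 is (3,3) = 180 − 147 = 33.
Main diagonal needs 180; the known cells sum to 174, so (2,2) = 6.
Using row 2: 72 + 6 + 15 + 48 + ? → (2,4) = 180 − 141 = 39.
Column 4: 21 + 39 + 57 + 60 + ? = 180, so (5,4) = 3.
Anti-diagonal: 30 + 39 + 33 + 36 + ? = 180, so (4,2) = 42.
From row 4, 180 − (18 + 42 + 60 + 9) gives (4,3) = 51.
Row 5: 36 + 69 + 3 + 27 + ? = 180, so (5,2) = 45.
Using column 2: 6 + 24 + 42 + 45 + ? → (1,2) = 180 − 117 = 63.
From column 3, 180 − (15 + 33 + 51 + 69) gives (1,3) = 12.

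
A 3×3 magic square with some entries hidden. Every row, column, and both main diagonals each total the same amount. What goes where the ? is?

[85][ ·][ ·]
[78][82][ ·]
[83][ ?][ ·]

Column 1 is complete and sums to 246; that is the magic constant.
Row 2 needs 246; the known cells sum to 160, so (2,3) = 86.
Using main diagonal: 85 + 82 + ? → (3,3) = 246 − 167 = 79.
From anti-diagonal, 246 − (82 + 83) gives (1,3) = 81.
The remaining cell in row 1 is (1,2) = 246 − 166 = 80.
Row 3 must total 246; the given cells sum to 162, so (3,2) = 84.

84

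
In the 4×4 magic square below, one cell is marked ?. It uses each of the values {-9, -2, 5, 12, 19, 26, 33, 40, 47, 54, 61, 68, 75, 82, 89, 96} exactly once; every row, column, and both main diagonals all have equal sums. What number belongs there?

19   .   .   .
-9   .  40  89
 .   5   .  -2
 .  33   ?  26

The 16 entries sum to 696, so each line sums to 696/4 = 174.
From row 2, 174 − (-9 + 40 + 89) gives (2,2) = 54.
Column 2 needs 174; the known cells sum to 92, so (1,2) = 82.
From column 4, 174 − (89 + (-2) + 26) gives (1,4) = 61.
From main diagonal, 174 − (19 + 54 + 26) gives (3,3) = 75.
Anti-diagonal must total 174; the given cells sum to 106, so (4,1) = 68.
Row 1: 19 + 82 + 61 + ? = 174, so (1,3) = 12.
Row 3: 5 + 75 + (-2) + ? = 174, so (3,1) = 96.
Using row 4: 68 + 33 + 26 + ? → (4,3) = 174 − 127 = 47.

47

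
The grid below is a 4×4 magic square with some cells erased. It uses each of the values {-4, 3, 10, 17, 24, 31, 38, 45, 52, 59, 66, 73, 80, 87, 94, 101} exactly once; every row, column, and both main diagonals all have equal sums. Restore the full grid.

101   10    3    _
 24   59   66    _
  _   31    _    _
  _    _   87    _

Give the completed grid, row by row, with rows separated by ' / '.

101 10 3 80 / 24 59 66 45 / 52 31 38 73 / 17 94 87 -4

The 16 entries sum to 776, so each line sums to 776/4 = 194.
Row 1 needs 194; the known cells sum to 114, so (1,4) = 80.
Row 2: 24 + 59 + 66 + ? = 194, so (2,4) = 45.
Column 2: 10 + 59 + 31 + ? = 194, so (4,2) = 94.
Column 3 must total 194; the given cells sum to 156, so (3,3) = 38.
The remaining cell in main diagonal is (4,4) = 194 − 198 = -4.
From anti-diagonal, 194 − (80 + 66 + 31) gives (4,1) = 17.
The remaining cell in column 1 is (3,1) = 194 − 142 = 52.
Column 4 must total 194; the given cells sum to 121, so (3,4) = 73.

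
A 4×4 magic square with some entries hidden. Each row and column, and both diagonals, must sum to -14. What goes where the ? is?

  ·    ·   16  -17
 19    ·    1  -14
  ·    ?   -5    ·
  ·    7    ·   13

10

Row 2 must total -14; the given cells sum to 6, so (2,2) = -20.
Column 3 must total -14; the given cells sum to 12, so (4,3) = -26.
From column 4, -14 − (-17 + (-14) + 13) gives (3,4) = 4.
Main diagonal: -20 + (-5) + 13 + ? = -14, so (1,1) = -2.
From row 1, -14 − (-2 + 16 + (-17)) gives (1,2) = -11.
Row 4 must total -14; the given cells sum to -6, so (4,1) = -8.
Column 1 needs -14; the known cells sum to 9, so (3,1) = -23.
Column 2 needs -14; the known cells sum to -24, so (3,2) = 10.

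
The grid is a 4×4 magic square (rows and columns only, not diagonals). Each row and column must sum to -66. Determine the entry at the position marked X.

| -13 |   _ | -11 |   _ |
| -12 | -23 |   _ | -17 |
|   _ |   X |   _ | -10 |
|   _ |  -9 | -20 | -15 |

-16

Row 2 needs -66; the known cells sum to -52, so (2,3) = -14.
From row 4, -66 − (-9 + (-20) + (-15)) gives (4,1) = -22.
From column 1, -66 − (-13 + (-12) + (-22)) gives (3,1) = -19.
From column 3, -66 − (-11 + (-14) + (-20)) gives (3,3) = -21.
Using column 4: -17 + (-10) + (-15) + ? → (1,4) = -66 − (-42) = -24.
The remaining cell in row 1 is (1,2) = -66 − (-48) = -18.
Using row 3: -19 + (-21) + (-10) + ? → (3,2) = -66 − (-50) = -16.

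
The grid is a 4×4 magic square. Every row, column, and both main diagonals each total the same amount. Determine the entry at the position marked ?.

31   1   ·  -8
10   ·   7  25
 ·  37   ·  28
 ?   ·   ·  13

Column 4 is complete and sums to 58; that is the magic constant.
Row 1 must total 58; the given cells sum to 24, so (1,3) = 34.
The remaining cell in row 2 is (2,2) = 58 − 42 = 16.
Column 2: 1 + 16 + 37 + ? = 58, so (4,2) = 4.
Main diagonal: 31 + 16 + 13 + ? = 58, so (3,3) = -2.
Anti-diagonal: -8 + 7 + 37 + ? = 58, so (4,1) = 22.

22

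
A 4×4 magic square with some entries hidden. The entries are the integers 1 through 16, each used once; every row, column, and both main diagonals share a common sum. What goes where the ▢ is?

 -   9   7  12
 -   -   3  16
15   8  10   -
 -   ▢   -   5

The entries are 1 through 16, which sum to 136, so each line sums to 136/4 = 34.
The remaining cell in row 1 is (1,1) = 34 − 28 = 6.
From row 3, 34 − (15 + 8 + 10) gives (3,4) = 1.
From column 3, 34 − (7 + 3 + 10) gives (4,3) = 14.
Main diagonal needs 34; the known cells sum to 21, so (2,2) = 13.
From anti-diagonal, 34 − (12 + 3 + 8) gives (4,1) = 11.
From row 2, 34 − (13 + 3 + 16) gives (2,1) = 2.
Row 4 needs 34; the known cells sum to 30, so (4,2) = 4.

4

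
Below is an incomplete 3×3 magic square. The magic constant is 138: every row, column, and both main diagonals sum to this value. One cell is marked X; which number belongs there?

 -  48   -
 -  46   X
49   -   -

Column 2: 48 + 46 + ? = 138, so (3,2) = 44.
Anti-diagonal: 46 + 49 + ? = 138, so (1,3) = 43.
Row 1: 48 + 43 + ? = 138, so (1,1) = 47.
Row 3 needs 138; the known cells sum to 93, so (3,3) = 45.
Column 1 needs 138; the known cells sum to 96, so (2,1) = 42.
Column 3: 43 + 45 + ? = 138, so (2,3) = 50.

50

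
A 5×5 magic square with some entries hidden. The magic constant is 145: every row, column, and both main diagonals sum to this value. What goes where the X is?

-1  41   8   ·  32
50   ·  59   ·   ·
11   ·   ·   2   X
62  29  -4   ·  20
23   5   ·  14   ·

From row 1, 145 − (-1 + 41 + 8 + 32) gives (1,4) = 65.
The remaining cell in row 4 is (4,4) = 145 − 107 = 38.
From column 4, 145 − (65 + 2 + 38 + 14) gives (2,4) = 26.
Anti-diagonal needs 145; the known cells sum to 110, so (3,3) = 35.
Column 3: 8 + 59 + 35 + (-4) + ? = 145, so (5,3) = 47.
Row 5 needs 145; the known cells sum to 89, so (5,5) = 56.
Main diagonal needs 145; the known cells sum to 128, so (2,2) = 17.
From row 2, 145 − (50 + 17 + 59 + 26) gives (2,5) = -7.
Column 2 needs 145; the known cells sum to 92, so (3,2) = 53.
The remaining cell in column 5 is (3,5) = 145 − 101 = 44.

44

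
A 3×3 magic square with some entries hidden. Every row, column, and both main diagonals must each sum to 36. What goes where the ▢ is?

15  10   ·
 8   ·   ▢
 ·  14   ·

From row 1, 36 − (15 + 10) gives (1,3) = 11.
Column 1 needs 36; the known cells sum to 23, so (3,1) = 13.
Column 2: 10 + 14 + ? = 36, so (2,2) = 12.
Main diagonal: 15 + 12 + ? = 36, so (3,3) = 9.
Row 2 must total 36; the given cells sum to 20, so (2,3) = 16.

16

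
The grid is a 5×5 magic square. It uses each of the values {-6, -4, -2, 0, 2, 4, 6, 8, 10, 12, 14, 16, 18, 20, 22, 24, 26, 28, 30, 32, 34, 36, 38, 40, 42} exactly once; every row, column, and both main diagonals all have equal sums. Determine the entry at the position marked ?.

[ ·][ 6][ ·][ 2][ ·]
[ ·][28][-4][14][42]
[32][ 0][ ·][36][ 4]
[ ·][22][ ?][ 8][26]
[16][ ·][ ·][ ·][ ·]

40

The 25 entries sum to 450, so each line sums to 450/5 = 90.
Row 2: 28 + (-4) + 14 + 42 + ? = 90, so (2,1) = 10.
From row 3, 90 − (32 + 0 + 36 + 4) gives (3,3) = 18.
Using column 2: 6 + 28 + 0 + 22 + ? → (5,2) = 90 − 56 = 34.
Column 4 needs 90; the known cells sum to 60, so (5,4) = 30.
Using anti-diagonal: 14 + 18 + 22 + 16 + ? → (1,5) = 90 − 70 = 20.
From column 5, 90 − (20 + 42 + 4 + 26) gives (5,5) = -2.
Main diagonal must total 90; the given cells sum to 52, so (1,1) = 38.
Row 1 needs 90; the known cells sum to 66, so (1,3) = 24.
Using row 5: 16 + 34 + 30 + (-2) + ? → (5,3) = 90 − 78 = 12.
Column 1 must total 90; the given cells sum to 96, so (4,1) = -6.
The remaining cell in column 3 is (4,3) = 90 − 50 = 40.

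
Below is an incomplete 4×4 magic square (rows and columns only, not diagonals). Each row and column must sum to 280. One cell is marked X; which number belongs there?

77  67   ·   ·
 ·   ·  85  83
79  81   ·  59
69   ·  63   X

73

From row 3, 280 − (79 + 81 + 59) gives (3,3) = 61.
Column 1 must total 280; the given cells sum to 225, so (2,1) = 55.
Column 3 must total 280; the given cells sum to 209, so (1,3) = 71.
Row 1 must total 280; the given cells sum to 215, so (1,4) = 65.
Using row 2: 55 + 85 + 83 + ? → (2,2) = 280 − 223 = 57.
Using column 2: 67 + 57 + 81 + ? → (4,2) = 280 − 205 = 75.
The remaining cell in column 4 is (4,4) = 280 − 207 = 73.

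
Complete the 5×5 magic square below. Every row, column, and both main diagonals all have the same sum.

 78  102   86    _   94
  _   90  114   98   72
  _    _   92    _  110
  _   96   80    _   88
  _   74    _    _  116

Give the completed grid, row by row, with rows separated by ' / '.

78 102 86 120 94 / 106 90 114 98 72 / 84 118 92 76 110 / 112 96 80 104 88 / 100 74 108 82 116

Column 5 is already complete: 94 + 72 + 110 + 88 + 116 = 480, so that is the magic constant.
Using row 1: 78 + 102 + 86 + 94 + ? → (1,4) = 480 − 360 = 120.
The remaining cell in row 2 is (2,1) = 480 − 374 = 106.
From column 2, 480 − (102 + 90 + 96 + 74) gives (3,2) = 118.
From column 3, 480 − (86 + 114 + 92 + 80) gives (5,3) = 108.
Main diagonal: 78 + 90 + 92 + 116 + ? = 480, so (4,4) = 104.
Anti-diagonal must total 480; the given cells sum to 380, so (5,1) = 100.
Row 4 must total 480; the given cells sum to 368, so (4,1) = 112.
Using row 5: 100 + 74 + 108 + 116 + ? → (5,4) = 480 − 398 = 82.
Column 1 needs 480; the known cells sum to 396, so (3,1) = 84.
Using column 4: 120 + 98 + 104 + 82 + ? → (3,4) = 480 − 404 = 76.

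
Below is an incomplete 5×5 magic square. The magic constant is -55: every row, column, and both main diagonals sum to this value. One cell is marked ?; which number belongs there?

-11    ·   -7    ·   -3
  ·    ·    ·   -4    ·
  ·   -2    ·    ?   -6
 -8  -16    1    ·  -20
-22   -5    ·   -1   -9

-23

Using row 4: -8 + (-16) + 1 + (-20) + ? → (4,4) = -55 − (-43) = -12.
Using row 5: -22 + (-5) + (-1) + (-9) + ? → (5,3) = -55 − (-37) = -18.
Column 5 must total -55; the given cells sum to -38, so (2,5) = -17.
The remaining cell in anti-diagonal is (3,3) = -55 − (-45) = -10.
Using column 3: -7 + (-10) + 1 + (-18) + ? → (2,3) = -55 − (-34) = -21.
Main diagonal must total -55; the given cells sum to -42, so (2,2) = -13.
Row 2 must total -55; the given cells sum to -55, so (2,1) = 0.
Column 1 needs -55; the known cells sum to -41, so (3,1) = -14.
Using column 2: -13 + (-2) + (-16) + (-5) + ? → (1,2) = -55 − (-36) = -19.
From row 1, -55 − (-11 + (-19) + (-7) + (-3)) gives (1,4) = -15.
The remaining cell in row 3 is (3,4) = -55 − (-32) = -23.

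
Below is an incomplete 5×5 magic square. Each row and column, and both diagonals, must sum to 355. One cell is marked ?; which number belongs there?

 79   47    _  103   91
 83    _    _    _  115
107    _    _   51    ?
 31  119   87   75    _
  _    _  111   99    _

39

The remaining cell in row 1 is (1,3) = 355 − 320 = 35.
Row 4: 31 + 119 + 87 + 75 + ? = 355, so (4,5) = 43.
From column 1, 355 − (79 + 83 + 107 + 31) gives (5,1) = 55.
Using column 4: 103 + 51 + 75 + 99 + ? → (2,4) = 355 − 328 = 27.
Anti-diagonal needs 355; the known cells sum to 292, so (3,3) = 63.
Column 3: 35 + 63 + 87 + 111 + ? = 355, so (2,3) = 59.
Row 2 needs 355; the known cells sum to 284, so (2,2) = 71.
Main diagonal needs 355; the known cells sum to 288, so (5,5) = 67.
Row 5 needs 355; the known cells sum to 332, so (5,2) = 23.
Column 2 needs 355; the known cells sum to 260, so (3,2) = 95.
Column 5 needs 355; the known cells sum to 316, so (3,5) = 39.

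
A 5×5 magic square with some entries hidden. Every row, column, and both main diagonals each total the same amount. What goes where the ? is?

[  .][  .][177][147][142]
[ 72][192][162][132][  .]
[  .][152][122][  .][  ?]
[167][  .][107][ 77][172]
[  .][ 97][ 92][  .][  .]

87

Column 3 is complete and sums to 660; that is the magic constant.
The remaining cell in row 2 is (2,5) = 660 − 558 = 102.
From row 4, 660 − (167 + 107 + 77 + 172) gives (4,2) = 137.
Column 2: 192 + 152 + 137 + 97 + ? = 660, so (1,2) = 82.
Anti-diagonal must total 660; the given cells sum to 533, so (5,1) = 127.
The remaining cell in row 1 is (1,1) = 660 − 548 = 112.
Column 1 needs 660; the known cells sum to 478, so (3,1) = 182.
Main diagonal needs 660; the known cells sum to 503, so (5,5) = 157.
Row 5 must total 660; the given cells sum to 473, so (5,4) = 187.
Using column 4: 147 + 132 + 77 + 187 + ? → (3,4) = 660 − 543 = 117.
The remaining cell in column 5 is (3,5) = 660 − 573 = 87.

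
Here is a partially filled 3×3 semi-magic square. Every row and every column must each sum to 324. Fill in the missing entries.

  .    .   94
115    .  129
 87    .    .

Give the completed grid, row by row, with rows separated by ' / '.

Row 2: 115 + 129 + ? = 324, so (2,2) = 80.
Using column 1: 115 + 87 + ? → (1,1) = 324 − 202 = 122.
Column 3 must total 324; the given cells sum to 223, so (3,3) = 101.
Row 1: 122 + 94 + ? = 324, so (1,2) = 108.
From row 3, 324 − (87 + 101) gives (3,2) = 136.

122 108 94 / 115 80 129 / 87 136 101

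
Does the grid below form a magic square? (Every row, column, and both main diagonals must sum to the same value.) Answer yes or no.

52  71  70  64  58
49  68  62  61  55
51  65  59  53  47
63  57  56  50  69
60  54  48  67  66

No — column 2 sums to 315 but main diagonal sums to 295.

Row 1: 52 + 71 + 70 + 64 + 58 = 315.
Row 2: 49 + 68 + 62 + 61 + 55 = 295.
Row 3: 51 + 65 + 59 + 53 + 47 = 275.
Row 4: 63 + 57 + 56 + 50 + 69 = 295.
Row 5: 60 + 54 + 48 + 67 + 66 = 295.
Column 1: 52 + 49 + 51 + 63 + 60 = 275.
Column 2: 71 + 68 + 65 + 57 + 54 = 315.
Column 3: 70 + 62 + 59 + 56 + 48 = 295.
Column 4: 64 + 61 + 53 + 50 + 67 = 295.
Column 5: 58 + 55 + 47 + 69 + 66 = 295.
Main diagonal: 52 + 68 + 59 + 50 + 66 = 295.
Anti-diagonal: 58 + 61 + 59 + 57 + 60 = 295.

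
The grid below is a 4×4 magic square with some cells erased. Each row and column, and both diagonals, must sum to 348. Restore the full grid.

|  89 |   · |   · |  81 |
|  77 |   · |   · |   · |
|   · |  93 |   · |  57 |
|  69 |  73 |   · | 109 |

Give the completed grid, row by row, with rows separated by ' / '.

Row 4 must total 348; the given cells sum to 251, so (4,3) = 97.
Using column 1: 89 + 77 + 69 + ? → (3,1) = 348 − 235 = 113.
Column 4: 81 + 57 + 109 + ? = 348, so (2,4) = 101.
The remaining cell in anti-diagonal is (2,3) = 348 − 243 = 105.
The remaining cell in row 2 is (2,2) = 348 − 283 = 65.
Row 3 must total 348; the given cells sum to 263, so (3,3) = 85.
Using column 2: 65 + 93 + 73 + ? → (1,2) = 348 − 231 = 117.
Column 3 needs 348; the known cells sum to 287, so (1,3) = 61.

89 117 61 81 / 77 65 105 101 / 113 93 85 57 / 69 73 97 109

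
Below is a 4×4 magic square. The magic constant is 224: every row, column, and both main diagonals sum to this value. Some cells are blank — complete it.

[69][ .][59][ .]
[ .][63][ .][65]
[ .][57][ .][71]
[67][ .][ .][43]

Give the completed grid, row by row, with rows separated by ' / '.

69 51 59 45 / 41 63 55 65 / 47 57 49 71 / 67 53 61 43

From column 4, 224 − (65 + 71 + 43) gives (1,4) = 45.
From main diagonal, 224 − (69 + 63 + 43) gives (3,3) = 49.
Anti-diagonal: 45 + 57 + 67 + ? = 224, so (2,3) = 55.
Row 1 needs 224; the known cells sum to 173, so (1,2) = 51.
The remaining cell in row 2 is (2,1) = 224 − 183 = 41.
Row 3 needs 224; the known cells sum to 177, so (3,1) = 47.
Using column 2: 51 + 63 + 57 + ? → (4,2) = 224 − 171 = 53.
From column 3, 224 − (59 + 55 + 49) gives (4,3) = 61.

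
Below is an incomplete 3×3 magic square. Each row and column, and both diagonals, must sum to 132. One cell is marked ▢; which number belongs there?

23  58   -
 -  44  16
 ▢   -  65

37

Using row 1: 23 + 58 + ? → (1,3) = 132 − 81 = 51.
The remaining cell in row 2 is (2,1) = 132 − 60 = 72.
Column 1 must total 132; the given cells sum to 95, so (3,1) = 37.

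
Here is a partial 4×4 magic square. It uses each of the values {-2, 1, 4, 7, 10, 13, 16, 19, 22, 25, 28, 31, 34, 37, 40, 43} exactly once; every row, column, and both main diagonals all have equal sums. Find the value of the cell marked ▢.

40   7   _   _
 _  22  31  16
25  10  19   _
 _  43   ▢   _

34

The 16 entries sum to 328, so each line sums to 328/4 = 82.
Using row 2: 22 + 31 + 16 + ? → (2,1) = 82 − 69 = 13.
The remaining cell in row 3 is (3,4) = 82 − 54 = 28.
Column 1 needs 82; the known cells sum to 78, so (4,1) = 4.
The remaining cell in main diagonal is (4,4) = 82 − 81 = 1.
Anti-diagonal must total 82; the given cells sum to 45, so (1,4) = 37.
Using row 1: 40 + 7 + 37 + ? → (1,3) = 82 − 84 = -2.
Row 4: 4 + 43 + 1 + ? = 82, so (4,3) = 34.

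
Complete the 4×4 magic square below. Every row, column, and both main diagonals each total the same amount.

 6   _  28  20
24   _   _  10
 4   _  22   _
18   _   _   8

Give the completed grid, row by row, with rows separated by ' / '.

Column 1 is already complete: 6 + 24 + 4 + 18 = 52, so that is the magic constant.
Using row 1: 6 + 28 + 20 + ? → (1,2) = 52 − 54 = -2.
Column 4 must total 52; the given cells sum to 38, so (3,4) = 14.
From main diagonal, 52 − (6 + 22 + 8) gives (2,2) = 16.
Using row 2: 24 + 16 + 10 + ? → (2,3) = 52 − 50 = 2.
Using row 3: 4 + 22 + 14 + ? → (3,2) = 52 − 40 = 12.
Using column 2: -2 + 16 + 12 + ? → (4,2) = 52 − 26 = 26.
Column 3 must total 52; the given cells sum to 52, so (4,3) = 0.

6 -2 28 20 / 24 16 2 10 / 4 12 22 14 / 18 26 0 8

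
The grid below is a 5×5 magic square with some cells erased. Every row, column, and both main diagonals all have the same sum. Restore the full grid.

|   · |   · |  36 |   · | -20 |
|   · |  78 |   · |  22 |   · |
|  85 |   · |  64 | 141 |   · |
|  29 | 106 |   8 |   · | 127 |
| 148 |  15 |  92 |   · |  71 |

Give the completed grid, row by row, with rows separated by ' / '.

57 134 36 113 -20 / 1 78 120 22 99 / 85 -13 64 141 43 / 29 106 8 50 127 / 148 15 92 -6 71

Anti-diagonal is already complete: -20 + 22 + 64 + 106 + 148 = 320, so that is the magic constant.
Row 4 needs 320; the known cells sum to 270, so (4,4) = 50.
Row 5 needs 320; the known cells sum to 326, so (5,4) = -6.
The remaining cell in column 3 is (2,3) = 320 − 200 = 120.
Using column 4: 22 + 141 + 50 + (-6) + ? → (1,4) = 320 − 207 = 113.
The remaining cell in main diagonal is (1,1) = 320 − 263 = 57.
From row 1, 320 − (57 + 36 + 113 + (-20)) gives (1,2) = 134.
Column 1: 57 + 85 + 29 + 148 + ? = 320, so (2,1) = 1.
Column 2: 134 + 78 + 106 + 15 + ? = 320, so (3,2) = -13.
Row 2 must total 320; the given cells sum to 221, so (2,5) = 99.
Row 3 must total 320; the given cells sum to 277, so (3,5) = 43.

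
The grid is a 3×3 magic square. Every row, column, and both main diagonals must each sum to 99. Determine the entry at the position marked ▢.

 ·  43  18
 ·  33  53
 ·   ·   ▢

Using row 1: 43 + 18 + ? → (1,1) = 99 − 61 = 38.
Row 2: 33 + 53 + ? = 99, so (2,1) = 13.
Column 1: 38 + 13 + ? = 99, so (3,1) = 48.
From column 2, 99 − (43 + 33) gives (3,2) = 23.
Column 3 needs 99; the known cells sum to 71, so (3,3) = 28.

28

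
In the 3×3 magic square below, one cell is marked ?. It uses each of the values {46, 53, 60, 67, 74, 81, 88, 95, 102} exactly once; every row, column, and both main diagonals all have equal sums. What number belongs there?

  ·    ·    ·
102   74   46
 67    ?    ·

The 9 entries sum to 666, so each line sums to 666/3 = 222.
Using column 1: 102 + 67 + ? → (1,1) = 222 − 169 = 53.
Main diagonal must total 222; the given cells sum to 127, so (3,3) = 95.
Anti-diagonal must total 222; the given cells sum to 141, so (1,3) = 81.
Row 1: 53 + 81 + ? = 222, so (1,2) = 88.
Using row 3: 67 + 95 + ? → (3,2) = 222 − 162 = 60.

60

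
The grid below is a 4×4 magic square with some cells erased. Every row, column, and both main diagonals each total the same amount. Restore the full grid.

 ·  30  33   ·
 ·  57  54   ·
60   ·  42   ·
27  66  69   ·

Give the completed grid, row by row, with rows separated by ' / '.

63 30 33 72 / 48 57 54 39 / 60 45 42 51 / 27 66 69 36

Column 3 is already complete: 33 + 54 + 42 + 69 = 198, so that is the magic constant.
The remaining cell in row 4 is (4,4) = 198 − 162 = 36.
The remaining cell in column 2 is (3,2) = 198 − 153 = 45.
Main diagonal: 57 + 42 + 36 + ? = 198, so (1,1) = 63.
Anti-diagonal needs 198; the known cells sum to 126, so (1,4) = 72.
Row 3 needs 198; the known cells sum to 147, so (3,4) = 51.
Column 1 needs 198; the known cells sum to 150, so (2,1) = 48.
Using column 4: 72 + 51 + 36 + ? → (2,4) = 198 − 159 = 39.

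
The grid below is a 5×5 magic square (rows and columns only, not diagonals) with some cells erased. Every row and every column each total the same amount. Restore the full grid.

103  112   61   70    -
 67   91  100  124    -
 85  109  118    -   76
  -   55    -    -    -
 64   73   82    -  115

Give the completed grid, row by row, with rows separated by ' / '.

Column 2 is already complete: 112 + 91 + 109 + 55 + 73 = 440, so that is the magic constant.
The remaining cell in row 1 is (1,5) = 440 − 346 = 94.
Row 2 needs 440; the known cells sum to 382, so (2,5) = 58.
The remaining cell in row 3 is (3,4) = 440 − 388 = 52.
Using row 5: 64 + 73 + 82 + 115 + ? → (5,4) = 440 − 334 = 106.
Column 1 must total 440; the given cells sum to 319, so (4,1) = 121.
The remaining cell in column 3 is (4,3) = 440 − 361 = 79.
Column 4: 70 + 124 + 52 + 106 + ? = 440, so (4,4) = 88.
Column 5 must total 440; the given cells sum to 343, so (4,5) = 97.

103 112 61 70 94 / 67 91 100 124 58 / 85 109 118 52 76 / 121 55 79 88 97 / 64 73 82 106 115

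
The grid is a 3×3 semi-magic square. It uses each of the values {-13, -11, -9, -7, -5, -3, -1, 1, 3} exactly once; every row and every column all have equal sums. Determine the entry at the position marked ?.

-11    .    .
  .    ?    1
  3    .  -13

The 9 entries sum to -45, so each line sums to -45/3 = -15.
Row 3 must total -15; the given cells sum to -10, so (3,2) = -5.
Column 1 needs -15; the known cells sum to -8, so (2,1) = -7.
Column 3 must total -15; the given cells sum to -12, so (1,3) = -3.
Row 1 needs -15; the known cells sum to -14, so (1,2) = -1.
Row 2 must total -15; the given cells sum to -6, so (2,2) = -9.

-9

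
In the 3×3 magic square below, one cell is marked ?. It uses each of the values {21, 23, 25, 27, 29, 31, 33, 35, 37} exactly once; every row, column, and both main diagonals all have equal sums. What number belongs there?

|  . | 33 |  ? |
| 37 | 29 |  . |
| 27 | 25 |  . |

The 9 entries sum to 261, so each line sums to 261/3 = 87.
Row 2 needs 87; the known cells sum to 66, so (2,3) = 21.
Row 3 must total 87; the given cells sum to 52, so (3,3) = 35.
Column 1 needs 87; the known cells sum to 64, so (1,1) = 23.
From column 3, 87 − (21 + 35) gives (1,3) = 31.

31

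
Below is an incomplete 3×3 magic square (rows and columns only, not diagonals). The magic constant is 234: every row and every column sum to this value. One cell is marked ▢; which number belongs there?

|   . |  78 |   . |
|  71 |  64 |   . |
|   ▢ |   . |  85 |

57

Using row 2: 71 + 64 + ? → (2,3) = 234 − 135 = 99.
Using column 2: 78 + 64 + ? → (3,2) = 234 − 142 = 92.
Using column 3: 99 + 85 + ? → (1,3) = 234 − 184 = 50.
Row 1: 78 + 50 + ? = 234, so (1,1) = 106.
Row 3 must total 234; the given cells sum to 177, so (3,1) = 57.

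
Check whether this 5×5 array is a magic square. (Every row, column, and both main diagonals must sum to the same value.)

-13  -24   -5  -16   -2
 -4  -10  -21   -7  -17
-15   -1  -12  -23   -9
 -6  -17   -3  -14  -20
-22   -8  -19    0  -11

No — column 5 sums to -59 but column 3 sums to -60.

Row 1: -13 + (-24) + (-5) + (-16) + (-2) = -60.
Row 2: -4 + (-10) + (-21) + (-7) + (-17) = -59.
Row 3: -15 + (-1) + (-12) + (-23) + (-9) = -60.
Row 4: -6 + (-17) + (-3) + (-14) + (-20) = -60.
Row 5: -22 + (-8) + (-19) + 0 + (-11) = -60.
Column 1: -13 + (-4) + (-15) + (-6) + (-22) = -60.
Column 2: -24 + (-10) + (-1) + (-17) + (-8) = -60.
Column 3: -5 + (-21) + (-12) + (-3) + (-19) = -60.
Column 4: -16 + (-7) + (-23) + (-14) + 0 = -60.
Column 5: -2 + (-17) + (-9) + (-20) + (-11) = -59.
Main diagonal: -13 + (-10) + (-12) + (-14) + (-11) = -60.
Anti-diagonal: -2 + (-7) + (-12) + (-17) + (-22) = -60.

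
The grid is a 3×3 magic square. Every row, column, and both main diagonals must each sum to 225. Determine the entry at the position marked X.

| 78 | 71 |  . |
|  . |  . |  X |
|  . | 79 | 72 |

Using row 1: 78 + 71 + ? → (1,3) = 225 − 149 = 76.
Row 3 needs 225; the known cells sum to 151, so (3,1) = 74.
Using column 1: 78 + 74 + ? → (2,1) = 225 − 152 = 73.
From column 2, 225 − (71 + 79) gives (2,2) = 75.
Column 3 needs 225; the known cells sum to 148, so (2,3) = 77.

77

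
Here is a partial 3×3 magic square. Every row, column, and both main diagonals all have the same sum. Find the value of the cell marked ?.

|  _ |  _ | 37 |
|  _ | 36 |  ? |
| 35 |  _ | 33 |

Anti-diagonal is complete and sums to 108; that is the magic constant.
The remaining cell in row 3 is (3,2) = 108 − 68 = 40.
Using column 2: 36 + 40 + ? → (1,2) = 108 − 76 = 32.
From column 3, 108 − (37 + 33) gives (2,3) = 38.

38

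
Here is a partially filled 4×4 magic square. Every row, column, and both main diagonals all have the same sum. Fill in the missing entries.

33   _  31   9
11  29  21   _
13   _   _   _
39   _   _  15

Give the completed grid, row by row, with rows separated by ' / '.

33 23 31 9 / 11 29 21 35 / 13 27 19 37 / 39 17 25 15

Column 1 is already complete: 33 + 11 + 13 + 39 = 96, so that is the magic constant.
Row 1 must total 96; the given cells sum to 73, so (1,2) = 23.
Row 2: 11 + 29 + 21 + ? = 96, so (2,4) = 35.
From column 4, 96 − (9 + 35 + 15) gives (3,4) = 37.
The remaining cell in main diagonal is (3,3) = 96 − 77 = 19.
From anti-diagonal, 96 − (9 + 21 + 39) gives (3,2) = 27.
The remaining cell in column 2 is (4,2) = 96 − 79 = 17.
Column 3 needs 96; the known cells sum to 71, so (4,3) = 25.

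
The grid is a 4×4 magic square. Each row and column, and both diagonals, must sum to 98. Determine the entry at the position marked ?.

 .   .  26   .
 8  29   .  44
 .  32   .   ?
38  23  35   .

41

From row 2, 98 − (8 + 29 + 44) gives (2,3) = 17.
The remaining cell in row 4 is (4,4) = 98 − 96 = 2.
Using column 2: 29 + 32 + 23 + ? → (1,2) = 98 − 84 = 14.
Column 3 must total 98; the given cells sum to 78, so (3,3) = 20.
The remaining cell in main diagonal is (1,1) = 98 − 51 = 47.
Anti-diagonal: 17 + 32 + 38 + ? = 98, so (1,4) = 11.
From column 1, 98 − (47 + 8 + 38) gives (3,1) = 5.
Using column 4: 11 + 44 + 2 + ? → (3,4) = 98 − 57 = 41.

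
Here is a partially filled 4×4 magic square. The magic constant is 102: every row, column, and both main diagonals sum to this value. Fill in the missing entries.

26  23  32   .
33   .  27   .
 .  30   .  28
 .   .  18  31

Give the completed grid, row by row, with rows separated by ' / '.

26 23 32 21 / 33 20 27 22 / 19 30 25 28 / 24 29 18 31

From row 1, 102 − (26 + 23 + 32) gives (1,4) = 21.
The remaining cell in column 3 is (3,3) = 102 − 77 = 25.
Column 4: 21 + 28 + 31 + ? = 102, so (2,4) = 22.
The remaining cell in main diagonal is (2,2) = 102 − 82 = 20.
From anti-diagonal, 102 − (21 + 27 + 30) gives (4,1) = 24.
Row 3: 30 + 25 + 28 + ? = 102, so (3,1) = 19.
Row 4 must total 102; the given cells sum to 73, so (4,2) = 29.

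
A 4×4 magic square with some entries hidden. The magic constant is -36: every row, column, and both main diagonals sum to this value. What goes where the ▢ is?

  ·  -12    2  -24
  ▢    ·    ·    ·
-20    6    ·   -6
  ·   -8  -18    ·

From row 1, -36 − (-12 + 2 + (-24)) gives (1,1) = -2.
From row 3, -36 − (-20 + 6 + (-6)) gives (3,3) = -16.
Column 2 must total -36; the given cells sum to -14, so (2,2) = -22.
From column 3, -36 − (2 + (-16) + (-18)) gives (2,3) = -4.
Main diagonal: -2 + (-22) + (-16) + ? = -36, so (4,4) = 4.
Anti-diagonal needs -36; the known cells sum to -22, so (4,1) = -14.
Column 1 needs -36; the known cells sum to -36, so (2,1) = 0.

0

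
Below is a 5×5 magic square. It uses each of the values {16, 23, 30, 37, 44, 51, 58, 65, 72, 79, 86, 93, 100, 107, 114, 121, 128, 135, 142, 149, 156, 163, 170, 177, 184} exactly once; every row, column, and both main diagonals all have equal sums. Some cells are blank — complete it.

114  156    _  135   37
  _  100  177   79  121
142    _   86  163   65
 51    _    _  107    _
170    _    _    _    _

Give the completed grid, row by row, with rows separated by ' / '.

114 156 58 135 37 / 23 100 177 79 121 / 142 44 86 163 65 / 51 128 30 107 184 / 170 72 149 16 93

The 25 entries sum to 2500, so each line sums to 2500/5 = 500.
The remaining cell in row 1 is (1,3) = 500 − 442 = 58.
Row 2 needs 500; the known cells sum to 477, so (2,1) = 23.
Row 3: 142 + 86 + 163 + 65 + ? = 500, so (3,2) = 44.
Column 4 needs 500; the known cells sum to 484, so (5,4) = 16.
Using main diagonal: 114 + 100 + 86 + 107 + ? → (5,5) = 500 − 407 = 93.
Anti-diagonal must total 500; the given cells sum to 372, so (4,2) = 128.
From column 2, 500 − (156 + 100 + 44 + 128) gives (5,2) = 72.
The remaining cell in column 5 is (4,5) = 500 − 316 = 184.
From row 4, 500 − (51 + 128 + 107 + 184) gives (4,3) = 30.
From row 5, 500 − (170 + 72 + 16 + 93) gives (5,3) = 149.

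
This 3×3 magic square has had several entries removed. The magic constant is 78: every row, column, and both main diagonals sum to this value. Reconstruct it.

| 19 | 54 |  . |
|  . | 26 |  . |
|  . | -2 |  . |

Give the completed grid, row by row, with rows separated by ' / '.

From row 1, 78 − (19 + 54) gives (1,3) = 5.
Main diagonal: 19 + 26 + ? = 78, so (3,3) = 33.
Anti-diagonal needs 78; the known cells sum to 31, so (3,1) = 47.
Column 1 must total 78; the given cells sum to 66, so (2,1) = 12.
The remaining cell in column 3 is (2,3) = 78 − 38 = 40.

19 54 5 / 12 26 40 / 47 -2 33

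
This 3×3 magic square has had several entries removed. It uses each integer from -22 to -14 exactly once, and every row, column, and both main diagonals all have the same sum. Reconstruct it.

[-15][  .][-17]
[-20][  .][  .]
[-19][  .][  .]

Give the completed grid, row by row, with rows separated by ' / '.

-15 -22 -17 / -20 -18 -16 / -19 -14 -21

The entries are -22 through -14, which sum to -162, so each line sums to -162/3 = -54.
The remaining cell in row 1 is (1,2) = -54 − (-32) = -22.
Anti-diagonal: -17 + (-19) + ? = -54, so (2,2) = -18.
Using row 2: -20 + (-18) + ? → (2,3) = -54 − (-38) = -16.
The remaining cell in column 2 is (3,2) = -54 − (-40) = -14.
From column 3, -54 − (-17 + (-16)) gives (3,3) = -21.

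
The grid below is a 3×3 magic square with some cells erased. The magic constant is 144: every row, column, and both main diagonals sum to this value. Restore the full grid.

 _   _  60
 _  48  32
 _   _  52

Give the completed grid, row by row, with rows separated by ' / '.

Row 2 must total 144; the given cells sum to 80, so (2,1) = 64.
From main diagonal, 144 − (48 + 52) gives (1,1) = 44.
Anti-diagonal must total 144; the given cells sum to 108, so (3,1) = 36.
Row 1 must total 144; the given cells sum to 104, so (1,2) = 40.
Using row 3: 36 + 52 + ? → (3,2) = 144 − 88 = 56.

44 40 60 / 64 48 32 / 36 56 52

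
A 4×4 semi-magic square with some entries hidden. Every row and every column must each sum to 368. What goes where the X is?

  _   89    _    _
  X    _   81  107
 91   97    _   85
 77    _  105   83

101

The remaining cell in row 3 is (3,3) = 368 − 273 = 95.
Using row 4: 77 + 105 + 83 + ? → (4,2) = 368 − 265 = 103.
Column 2 must total 368; the given cells sum to 289, so (2,2) = 79.
The remaining cell in column 3 is (1,3) = 368 − 281 = 87.
From column 4, 368 − (107 + 85 + 83) gives (1,4) = 93.
Row 1 needs 368; the known cells sum to 269, so (1,1) = 99.
Row 2 must total 368; the given cells sum to 267, so (2,1) = 101.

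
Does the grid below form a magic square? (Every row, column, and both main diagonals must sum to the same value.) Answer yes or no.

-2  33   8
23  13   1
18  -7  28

No — row 2 sums to 37 but column 2 sums to 39.

Row 1: -2 + 33 + 8 = 39.
Row 2: 23 + 13 + 1 = 37.
Row 3: 18 + (-7) + 28 = 39.
Column 1: -2 + 23 + 18 = 39.
Column 2: 33 + 13 + (-7) = 39.
Column 3: 8 + 1 + 28 = 37.
Main diagonal: -2 + 13 + 28 = 39.
Anti-diagonal: 8 + 13 + 18 = 39.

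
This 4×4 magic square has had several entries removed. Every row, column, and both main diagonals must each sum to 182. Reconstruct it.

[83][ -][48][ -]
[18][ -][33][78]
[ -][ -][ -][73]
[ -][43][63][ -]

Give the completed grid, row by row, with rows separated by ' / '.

83 28 48 23 / 18 53 33 78 / 13 58 38 73 / 68 43 63 8

Using row 2: 18 + 33 + 78 + ? → (2,2) = 182 − 129 = 53.
Column 3 must total 182; the given cells sum to 144, so (3,3) = 38.
From main diagonal, 182 − (83 + 53 + 38) gives (4,4) = 8.
Using row 4: 43 + 63 + 8 + ? → (4,1) = 182 − 114 = 68.
From column 1, 182 − (83 + 18 + 68) gives (3,1) = 13.
Column 4 needs 182; the known cells sum to 159, so (1,4) = 23.
Anti-diagonal must total 182; the given cells sum to 124, so (3,2) = 58.
Row 1 needs 182; the known cells sum to 154, so (1,2) = 28.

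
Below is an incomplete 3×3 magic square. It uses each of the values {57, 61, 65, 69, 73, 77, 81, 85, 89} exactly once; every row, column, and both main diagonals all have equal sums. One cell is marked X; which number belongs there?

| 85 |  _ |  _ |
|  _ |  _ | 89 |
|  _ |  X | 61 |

81

The 9 entries sum to 657, so each line sums to 657/3 = 219.
From column 3, 219 − (89 + 61) gives (1,3) = 69.
Main diagonal: 85 + 61 + ? = 219, so (2,2) = 73.
From anti-diagonal, 219 − (69 + 73) gives (3,1) = 77.
From row 1, 219 − (85 + 69) gives (1,2) = 65.
Using row 2: 73 + 89 + ? → (2,1) = 219 − 162 = 57.
From row 3, 219 − (77 + 61) gives (3,2) = 81.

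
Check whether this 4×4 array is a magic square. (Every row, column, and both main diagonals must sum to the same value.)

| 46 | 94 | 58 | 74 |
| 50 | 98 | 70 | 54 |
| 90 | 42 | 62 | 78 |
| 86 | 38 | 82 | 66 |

Row 1: 46 + 94 + 58 + 74 = 272.
Row 2: 50 + 98 + 70 + 54 = 272.
Row 3: 90 + 42 + 62 + 78 = 272.
Row 4: 86 + 38 + 82 + 66 = 272.
Column 1: 46 + 50 + 90 + 86 = 272.
Column 2: 94 + 98 + 42 + 38 = 272.
Column 3: 58 + 70 + 62 + 82 = 272.
Column 4: 74 + 54 + 78 + 66 = 272.
Main diagonal: 46 + 98 + 62 + 66 = 272.
Anti-diagonal: 74 + 70 + 42 + 86 = 272.
All lines sum to 272.

Yes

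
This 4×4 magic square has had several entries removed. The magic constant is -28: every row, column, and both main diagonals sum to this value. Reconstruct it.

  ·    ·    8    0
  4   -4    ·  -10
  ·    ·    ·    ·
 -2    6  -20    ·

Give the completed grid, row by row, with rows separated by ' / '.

Row 2: 4 + (-4) + (-10) + ? = -28, so (2,3) = -18.
The remaining cell in row 4 is (4,4) = -28 − (-16) = -12.
Column 3 needs -28; the known cells sum to -30, so (3,3) = 2.
Column 4: 0 + (-10) + (-12) + ? = -28, so (3,4) = -6.
The remaining cell in main diagonal is (1,1) = -28 − (-14) = -14.
Anti-diagonal: 0 + (-18) + (-2) + ? = -28, so (3,2) = -8.
Row 1: -14 + 8 + 0 + ? = -28, so (1,2) = -22.
Row 3: -8 + 2 + (-6) + ? = -28, so (3,1) = -16.

-14 -22 8 0 / 4 -4 -18 -10 / -16 -8 2 -6 / -2 6 -20 -12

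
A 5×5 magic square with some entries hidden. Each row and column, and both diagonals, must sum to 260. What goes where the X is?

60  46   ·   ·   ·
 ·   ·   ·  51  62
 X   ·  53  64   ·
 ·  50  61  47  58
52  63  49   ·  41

The remaining cell in row 4 is (4,1) = 260 − 216 = 44.
The remaining cell in row 5 is (5,4) = 260 − 205 = 55.
Column 4 must total 260; the given cells sum to 217, so (1,4) = 43.
The remaining cell in main diagonal is (2,2) = 260 − 201 = 59.
The remaining cell in anti-diagonal is (1,5) = 260 − 206 = 54.
Row 1 needs 260; the known cells sum to 203, so (1,3) = 57.
Column 2 needs 260; the known cells sum to 218, so (3,2) = 42.
Column 3 needs 260; the known cells sum to 220, so (2,3) = 40.
The remaining cell in column 5 is (3,5) = 260 − 215 = 45.
From row 2, 260 − (59 + 40 + 51 + 62) gives (2,1) = 48.
Row 3 must total 260; the given cells sum to 204, so (3,1) = 56.

56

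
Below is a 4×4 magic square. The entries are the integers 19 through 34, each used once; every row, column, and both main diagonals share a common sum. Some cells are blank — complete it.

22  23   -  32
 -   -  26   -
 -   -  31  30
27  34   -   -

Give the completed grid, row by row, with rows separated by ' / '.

22 23 29 32 / 33 28 26 19 / 24 21 31 30 / 27 34 20 25

The entries are 19 through 34, which sum to 424, so each line sums to 424/4 = 106.
Row 1 must total 106; the given cells sum to 77, so (1,3) = 29.
From column 3, 106 − (29 + 26 + 31) gives (4,3) = 20.
Anti-diagonal must total 106; the given cells sum to 85, so (3,2) = 21.
The remaining cell in row 3 is (3,1) = 106 − 82 = 24.
Using row 4: 27 + 34 + 20 + ? → (4,4) = 106 − 81 = 25.
Using column 1: 22 + 24 + 27 + ? → (2,1) = 106 − 73 = 33.
Column 2 needs 106; the known cells sum to 78, so (2,2) = 28.
Column 4: 32 + 30 + 25 + ? = 106, so (2,4) = 19.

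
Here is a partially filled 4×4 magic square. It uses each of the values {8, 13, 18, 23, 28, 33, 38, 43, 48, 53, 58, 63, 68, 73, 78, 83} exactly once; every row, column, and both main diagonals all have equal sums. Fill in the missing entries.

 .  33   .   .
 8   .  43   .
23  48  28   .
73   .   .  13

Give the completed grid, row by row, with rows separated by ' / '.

78 33 53 18 / 8 63 43 68 / 23 48 28 83 / 73 38 58 13

The 16 entries sum to 728, so each line sums to 728/4 = 182.
Row 3 must total 182; the given cells sum to 99, so (3,4) = 83.
Column 1: 8 + 23 + 73 + ? = 182, so (1,1) = 78.
Main diagonal must total 182; the given cells sum to 119, so (2,2) = 63.
The remaining cell in anti-diagonal is (1,4) = 182 − 164 = 18.
Row 1 must total 182; the given cells sum to 129, so (1,3) = 53.
From row 2, 182 − (8 + 63 + 43) gives (2,4) = 68.
The remaining cell in column 2 is (4,2) = 182 − 144 = 38.
Using column 3: 53 + 43 + 28 + ? → (4,3) = 182 − 124 = 58.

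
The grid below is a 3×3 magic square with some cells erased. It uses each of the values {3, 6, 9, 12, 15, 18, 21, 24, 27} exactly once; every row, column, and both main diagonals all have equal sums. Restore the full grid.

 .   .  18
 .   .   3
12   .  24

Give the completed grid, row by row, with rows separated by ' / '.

The 9 entries sum to 135, so each line sums to 135/3 = 45.
From row 3, 45 − (12 + 24) gives (3,2) = 9.
Using anti-diagonal: 18 + 12 + ? → (2,2) = 45 − 30 = 15.
From row 2, 45 − (15 + 3) gives (2,1) = 27.
Using column 1: 27 + 12 + ? → (1,1) = 45 − 39 = 6.
Column 2 must total 45; the given cells sum to 24, so (1,2) = 21.

6 21 18 / 27 15 3 / 12 9 24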